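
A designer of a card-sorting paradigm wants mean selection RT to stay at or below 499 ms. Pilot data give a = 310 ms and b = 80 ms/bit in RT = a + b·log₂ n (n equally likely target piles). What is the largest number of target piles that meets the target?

5

Information budget: (499 − 310)/80 = 2.3625 bits, so n ≤ 2^2.3625 = 5.143 → at most 5.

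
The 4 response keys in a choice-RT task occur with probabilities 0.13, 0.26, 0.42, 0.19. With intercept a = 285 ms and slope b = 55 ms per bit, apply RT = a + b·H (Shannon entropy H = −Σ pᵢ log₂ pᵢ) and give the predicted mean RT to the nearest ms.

Entropy contributions −pᵢ log₂ pᵢ: 0.3826, 0.5053, 0.5256, 0.4552; sum H = 1.8688 bits.
RT = a + bH = 285 + 55·1.8688 = 387.78 ms.

388 ms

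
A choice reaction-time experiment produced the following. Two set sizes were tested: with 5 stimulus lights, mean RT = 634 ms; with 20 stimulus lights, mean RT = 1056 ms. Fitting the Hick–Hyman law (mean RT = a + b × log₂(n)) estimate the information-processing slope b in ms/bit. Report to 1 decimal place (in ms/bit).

211.0 ms/bit

Slope: b = (1056 − 634) / (log₂ 20 − log₂ 5) = 422/2.0000 = 211.000 ms/bit.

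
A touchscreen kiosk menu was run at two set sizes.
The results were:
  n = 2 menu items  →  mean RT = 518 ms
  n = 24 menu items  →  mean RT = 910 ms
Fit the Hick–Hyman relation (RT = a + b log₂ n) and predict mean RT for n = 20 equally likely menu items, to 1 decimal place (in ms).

Solve the two-equation system in a and b:
  b = (910 − 518) / (log₂ 24 − log₂ 2) = 392 / (4.5850 − 1) = 109.346 ms/bit
  a = 518 − 109.346 × 1 = 408.654 ms
Then RT(20) = 408.654 + 109.346 × log₂ 20 = 408.654 + 109.346 × 4.3219 ≈ 881.238 ms.

881.2 ms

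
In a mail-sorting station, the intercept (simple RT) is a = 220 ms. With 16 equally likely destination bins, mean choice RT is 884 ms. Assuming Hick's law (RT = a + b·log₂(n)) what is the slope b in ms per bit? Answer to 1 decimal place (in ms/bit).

b = (884 − 220) / log₂(16) = 664 / 4 = 166.000 ms/bit.

166.0 ms/bit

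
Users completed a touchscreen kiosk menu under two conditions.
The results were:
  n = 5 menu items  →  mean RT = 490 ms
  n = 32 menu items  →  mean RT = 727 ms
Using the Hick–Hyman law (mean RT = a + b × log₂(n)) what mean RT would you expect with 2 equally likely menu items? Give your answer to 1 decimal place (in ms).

Solve the two-equation system in a and b:
  b = (727 − 490) / (log₂ 32 − log₂ 5) = 237 / (5 − 2.3219) = 88.497 ms/bit
  a = 490 − 88.497 × 2.3219 = 284.517 ms
Then RT(2) = 284.517 + 88.497 × log₂ 2 = 284.517 + 88.497 × 1 ≈ 373.014 ms.

373.0 ms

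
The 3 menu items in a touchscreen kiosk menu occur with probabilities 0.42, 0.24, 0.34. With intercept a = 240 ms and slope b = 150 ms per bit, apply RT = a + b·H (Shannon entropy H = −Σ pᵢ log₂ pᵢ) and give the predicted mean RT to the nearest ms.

H = 0.42·log₂(1/0.42) + 0.24·log₂(1/0.24) + 0.34·log₂(1/0.34) = 1.5490 bits.
RT = 240 + 150 × 1.5490 = 472.34 ms.

472 ms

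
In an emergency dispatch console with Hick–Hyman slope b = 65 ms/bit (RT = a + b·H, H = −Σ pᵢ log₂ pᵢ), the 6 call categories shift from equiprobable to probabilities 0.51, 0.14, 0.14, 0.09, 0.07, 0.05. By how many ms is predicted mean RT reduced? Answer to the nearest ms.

32 ms

The RT saving is b·ΔH. Equiprobable H₀ = log₂(6) = 2.5850 bits; with the given probabilities H = 2.0870 bits.
b·(H₀ − H) = 65 × (2.5850 − 2.0870) = 32.37 ms.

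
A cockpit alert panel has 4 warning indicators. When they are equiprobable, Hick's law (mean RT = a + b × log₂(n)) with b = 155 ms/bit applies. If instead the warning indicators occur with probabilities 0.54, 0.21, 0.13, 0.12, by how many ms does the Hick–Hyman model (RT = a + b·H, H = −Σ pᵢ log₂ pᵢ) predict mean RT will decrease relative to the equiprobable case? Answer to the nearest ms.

The RT saving is b·ΔH. Equiprobable H₀ = log₂(4) = 2.0000 bits; with the given probabilities H = 1.7026 bits.
b·(H₀ − H) = 155 × (2.0000 − 1.7026) = 46.10 ms.

46 ms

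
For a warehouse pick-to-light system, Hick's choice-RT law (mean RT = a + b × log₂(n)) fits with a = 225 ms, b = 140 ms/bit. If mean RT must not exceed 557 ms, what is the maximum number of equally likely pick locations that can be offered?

5

140·log₂ n ≤ 557 − 225 = 332, giving log₂ n ≤ 2.3714 and n ≤ 5.175. The largest whole number is 5.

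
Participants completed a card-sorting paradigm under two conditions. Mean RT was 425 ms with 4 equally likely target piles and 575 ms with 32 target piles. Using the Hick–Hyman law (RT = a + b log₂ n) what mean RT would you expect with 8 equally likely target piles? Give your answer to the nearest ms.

Solve the two-equation system in a and b:
  b = (575 − 425) / (log₂ 32 − log₂ 4) = 150 / (5 − 2) = 50 ms/bit
  a = 425 − 50 × 2 = 325 ms
Then RT(8) = 325 + 50 × log₂ 8 = 325 + 50 × 3 ≈ 475.000 ms.

475 ms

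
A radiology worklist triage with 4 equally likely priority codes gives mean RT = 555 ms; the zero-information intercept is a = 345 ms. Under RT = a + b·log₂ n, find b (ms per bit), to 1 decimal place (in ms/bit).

105.0 ms/bit

log₂(4) = 2 bits.
b = (RT − a)/log₂ n = (555 − 345) / 2 = 105.000 ms/bit.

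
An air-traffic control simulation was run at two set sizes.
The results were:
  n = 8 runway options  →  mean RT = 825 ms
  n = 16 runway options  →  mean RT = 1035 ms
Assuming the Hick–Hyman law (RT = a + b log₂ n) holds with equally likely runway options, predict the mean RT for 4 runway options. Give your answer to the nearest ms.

615 ms

Fit slope and intercept:
  b = (1035 − 825) / (log₂ 16 − log₂ 8) = 210 / (4 − 3) = 210 ms/bit
  a = 825 − 210 × 3 = 195 ms
Then RT(4) = 195 + 210 × log₂ 4 = 195 + 210 × 2 ≈ 615.000 ms.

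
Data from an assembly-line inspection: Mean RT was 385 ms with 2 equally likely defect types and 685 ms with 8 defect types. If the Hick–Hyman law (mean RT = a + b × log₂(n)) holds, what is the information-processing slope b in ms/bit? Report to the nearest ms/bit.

Slope: b = (685 − 385) / (log₂ 8 − log₂ 2) = 300/2.0000 = 150 ms/bit.

150 ms/bit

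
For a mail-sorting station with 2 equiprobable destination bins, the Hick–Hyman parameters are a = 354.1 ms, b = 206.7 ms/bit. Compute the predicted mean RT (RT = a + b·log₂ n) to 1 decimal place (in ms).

560.8 ms

log₂(2) = 1 bits, so RT = 354.1 + 206.7 × 1 ≈ 560.800 ms.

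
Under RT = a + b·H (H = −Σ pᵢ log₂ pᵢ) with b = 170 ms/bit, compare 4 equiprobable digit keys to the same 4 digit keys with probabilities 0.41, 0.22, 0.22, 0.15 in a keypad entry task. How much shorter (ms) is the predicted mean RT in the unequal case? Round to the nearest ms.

The RT saving is b·ΔH. Equiprobable H₀ = log₂(4) = 2.0000 bits; with the given probabilities H = 1.8991 bits.
b·(H₀ − H) = 170 × (2.0000 − 1.8991) = 17.16 ms.

17 ms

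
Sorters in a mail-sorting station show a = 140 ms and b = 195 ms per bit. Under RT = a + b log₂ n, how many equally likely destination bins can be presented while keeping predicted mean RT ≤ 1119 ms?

Information budget: (1119 − 140)/195 = 5.0205 bits, so n ≤ 2^5.0205 = 32.458 → at most 32.

32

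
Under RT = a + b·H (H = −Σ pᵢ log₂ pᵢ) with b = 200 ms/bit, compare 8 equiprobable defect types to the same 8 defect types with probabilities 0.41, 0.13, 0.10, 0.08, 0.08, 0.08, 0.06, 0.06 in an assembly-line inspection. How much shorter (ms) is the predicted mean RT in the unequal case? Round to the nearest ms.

79 ms

The RT saving is b·ΔH. Equiprobable H₀ = log₂(8) = 3.0000 bits; with the given probabilities H = 2.6038 bits.
b·(H₀ − H) = 200 × (3.0000 − 2.6038) = 79.24 ms.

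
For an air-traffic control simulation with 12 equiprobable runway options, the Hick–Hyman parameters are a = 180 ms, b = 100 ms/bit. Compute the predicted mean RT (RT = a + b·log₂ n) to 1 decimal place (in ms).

log₂(12) = 3.5850 bits, so RT = 180 + 100 × 3.5850 ≈ 538.496 ms.

538.5 ms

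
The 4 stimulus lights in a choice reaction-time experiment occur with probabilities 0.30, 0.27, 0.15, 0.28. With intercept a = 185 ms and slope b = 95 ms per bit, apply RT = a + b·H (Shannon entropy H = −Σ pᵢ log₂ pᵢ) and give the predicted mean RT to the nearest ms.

Entropy contributions −pᵢ log₂ pᵢ: 0.5211, 0.5100, 0.4105, 0.5142; sum H = 1.9559 bits.
RT = a + bH = 185 + 95·1.9559 = 370.81 ms.

371 ms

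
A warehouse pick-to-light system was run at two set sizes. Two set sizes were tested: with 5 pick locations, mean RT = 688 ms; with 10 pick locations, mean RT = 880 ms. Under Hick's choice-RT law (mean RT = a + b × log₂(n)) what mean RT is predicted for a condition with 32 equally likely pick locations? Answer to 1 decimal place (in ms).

With log₂ n on the abscissa the relation is linear; from the two conditions:
  b = (880 − 688) / (log₂ 10 − log₂ 5) = 192 / (3.3219 − 2.3219) = 192.000 ms/bit
  a = 688 − 192.000 × 2.3219 = 242.190 ms
Then RT(32) = 242.190 + 192.000 × log₂ 32 = 242.190 + 192.000 × 5 ≈ 1202.190 ms.

1202.2 ms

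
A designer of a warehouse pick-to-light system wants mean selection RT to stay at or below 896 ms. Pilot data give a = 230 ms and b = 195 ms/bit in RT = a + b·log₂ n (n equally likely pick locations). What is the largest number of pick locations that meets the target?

Set 230 + 195·log₂ n ≤ 896 → log₂ n ≤ (896 − 230)/195 = 3.4154.
So n ≤ 2^3.4154 = 10.669; the largest integer n is 10.

10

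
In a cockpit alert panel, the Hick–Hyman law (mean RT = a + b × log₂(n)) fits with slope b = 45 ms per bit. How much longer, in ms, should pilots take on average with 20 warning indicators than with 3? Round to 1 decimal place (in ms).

The intercept a cancels: ΔRT = b·(log₂ n₂ − log₂ n₁) = b·log₂(n₂/n₁).
log₂(20) − log₂(3) = 4.3219 − 1.5850 = 2.7370.
ΔRT = 45 × 2.7370 = 123.163 ms.

123.2 ms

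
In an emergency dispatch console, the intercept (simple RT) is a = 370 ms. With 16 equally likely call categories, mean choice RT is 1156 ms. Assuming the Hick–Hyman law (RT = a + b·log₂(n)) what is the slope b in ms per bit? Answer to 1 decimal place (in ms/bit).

16 alternatives carry log₂ 16 = 4 bits; the choice cost is 1156 − 370 = 786 ms, so b = 786/4 = 196.500 ms/bit.

196.5 ms/bit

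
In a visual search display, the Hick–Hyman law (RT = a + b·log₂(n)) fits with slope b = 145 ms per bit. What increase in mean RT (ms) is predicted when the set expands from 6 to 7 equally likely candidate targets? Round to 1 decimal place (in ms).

Only the slope matters, since a is common to both: ΔRT = b·log₂(n₂/n₁).
log₂(7) − log₂(6) = 2.8074 − 2.5850 = 0.2224.
ΔRT = 145 × 0.2224 = 32.247 ms.

32.2 ms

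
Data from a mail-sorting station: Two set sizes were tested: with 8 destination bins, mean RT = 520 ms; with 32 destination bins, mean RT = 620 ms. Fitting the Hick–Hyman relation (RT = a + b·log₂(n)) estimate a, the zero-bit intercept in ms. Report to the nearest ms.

Slope: b = (620 − 520) / (log₂ 32 − log₂ 8) = 100/2.0000 = 50 ms/bit.
Intercept: a = 520 − 50·log₂(8) = 370.000 ms.

370 ms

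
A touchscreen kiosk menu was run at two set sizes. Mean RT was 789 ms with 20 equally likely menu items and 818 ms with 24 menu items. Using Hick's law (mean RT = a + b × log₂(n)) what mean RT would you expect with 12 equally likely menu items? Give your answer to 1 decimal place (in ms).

With log₂ n on the abscissa the relation is linear; from the two conditions:
  b = (818 − 789) / (log₂ 24 − log₂ 20) = 29 / (4.5850 − 4.3219) = 110.252 ms/bit
  a = 789 − 110.252 × 4.3219 = 312.500 ms
Then RT(12) = 312.500 + 110.252 × log₂ 12 = 312.500 + 110.252 × 3.5850 ≈ 707.748 ms.

707.7 ms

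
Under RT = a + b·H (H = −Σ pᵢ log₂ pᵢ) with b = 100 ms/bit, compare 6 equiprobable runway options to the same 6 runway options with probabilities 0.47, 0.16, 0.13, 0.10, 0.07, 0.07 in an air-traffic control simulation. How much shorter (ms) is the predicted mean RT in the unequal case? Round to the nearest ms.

40 ms

The RT saving is b·ΔH. Equiprobable H₀ = log₂(6) = 2.5850 bits; with the given probabilities H = 2.1869 bits.
b·(H₀ − H) = 100 × (2.5850 − 2.1869) = 39.80 ms.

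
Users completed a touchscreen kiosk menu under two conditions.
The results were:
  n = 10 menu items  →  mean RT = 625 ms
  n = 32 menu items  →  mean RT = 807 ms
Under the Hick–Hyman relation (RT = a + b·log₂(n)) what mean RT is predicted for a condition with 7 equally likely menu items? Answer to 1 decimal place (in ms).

569.2 ms

With log₂ n on the abscissa the relation is linear; from the two conditions:
  b = (807 − 625) / (log₂ 32 − log₂ 10) = 182 / (5 − 3.3219) = 108.458 ms/bit
  a = 625 − 108.458 × 3.3219 = 264.711 ms
Then RT(7) = 264.711 + 108.458 × log₂ 7 = 264.711 + 108.458 × 2.8074 ≈ 569.191 ms.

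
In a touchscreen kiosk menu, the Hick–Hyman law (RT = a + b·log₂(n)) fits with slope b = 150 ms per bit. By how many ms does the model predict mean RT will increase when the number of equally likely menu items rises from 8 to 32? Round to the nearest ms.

The intercept a cancels: ΔRT = b·(log₂ n₂ − log₂ n₁) = b·log₂(n₂/n₁).
log₂(32) − log₂(8) = log₂(32/8) = log₂(4) = 2.
ΔRT = 150 × 2.0000 = 300.000 ms.

300 ms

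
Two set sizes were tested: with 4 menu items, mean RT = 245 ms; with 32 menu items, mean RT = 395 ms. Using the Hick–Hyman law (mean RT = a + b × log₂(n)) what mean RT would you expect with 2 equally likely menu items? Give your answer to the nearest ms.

RT is linear in log₂ n, so two points fix the line:
  b = (395 − 245) / (log₂ 32 − log₂ 4) = 150 / (5 − 2) = 50 ms/bit
  a = 245 − 50 × 2 = 145 ms
Then RT(2) = 145 + 50 × log₂ 2 = 145 + 50 × 1 ≈ 195.000 ms.

195 ms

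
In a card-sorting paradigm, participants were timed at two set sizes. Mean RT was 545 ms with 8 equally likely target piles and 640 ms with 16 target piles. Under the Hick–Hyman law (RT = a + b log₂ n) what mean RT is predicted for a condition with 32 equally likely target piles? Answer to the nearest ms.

With log₂ n on the abscissa the relation is linear; from the two conditions:
  b = (640 − 545) / (log₂ 16 − log₂ 8) = 95 / (4 − 3) = 95 ms/bit
  a = 545 − 95 × 3 = 260 ms
Then RT(32) = 260 + 95 × log₂ 32 = 260 + 95 × 5 ≈ 735.000 ms.

735 ms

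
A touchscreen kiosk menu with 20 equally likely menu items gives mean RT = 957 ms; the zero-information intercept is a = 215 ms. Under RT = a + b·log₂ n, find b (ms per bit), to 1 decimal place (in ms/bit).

171.7 ms/bit

b = (957 − 215) / log₂(20) = 742 / 4.3219 = 171.683 ms/bit.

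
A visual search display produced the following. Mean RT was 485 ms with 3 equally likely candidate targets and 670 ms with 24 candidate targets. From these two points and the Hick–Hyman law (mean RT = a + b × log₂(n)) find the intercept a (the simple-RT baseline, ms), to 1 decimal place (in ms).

Slope: b = (670 − 485) / (log₂ 24 − log₂ 3) = 185/3.0000 = 61.667 ms/bit.
Intercept: a = 485 − 61.667·log₂(3) = 387.261 ms.

387.3 ms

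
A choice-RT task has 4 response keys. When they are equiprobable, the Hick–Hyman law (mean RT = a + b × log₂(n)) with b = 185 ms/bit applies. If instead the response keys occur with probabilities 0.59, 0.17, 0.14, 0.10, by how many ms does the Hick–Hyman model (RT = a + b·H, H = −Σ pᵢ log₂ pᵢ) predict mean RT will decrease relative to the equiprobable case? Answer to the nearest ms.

72 ms

The RT saving is b·ΔH. Equiprobable H₀ = log₂(4) = 2.0000 bits; with the given probabilities H = 1.6130 bits.
b·(H₀ − H) = 185 × (2.0000 − 1.6130) = 71.59 ms.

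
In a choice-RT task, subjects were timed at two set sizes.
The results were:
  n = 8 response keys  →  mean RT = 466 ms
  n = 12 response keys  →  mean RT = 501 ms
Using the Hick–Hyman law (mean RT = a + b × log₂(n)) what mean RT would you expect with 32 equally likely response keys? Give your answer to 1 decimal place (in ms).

With log₂ n on the abscissa the relation is linear; from the two conditions:
  b = (501 − 466) / (log₂ 12 − log₂ 8) = 35 / (3.5850 − 3) = 59.833 ms/bit
  a = 466 − 59.833 × 3 = 286.501 ms
Then RT(32) = 286.501 + 59.833 × log₂ 32 = 286.501 + 59.833 × 5 ≈ 585.666 ms.

585.7 ms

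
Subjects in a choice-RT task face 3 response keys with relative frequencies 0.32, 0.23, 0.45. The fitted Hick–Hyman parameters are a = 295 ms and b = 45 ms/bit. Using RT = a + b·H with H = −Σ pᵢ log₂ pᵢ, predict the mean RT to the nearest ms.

364 ms

H = 0.32·log₂(1/0.32) + 0.23·log₂(1/0.23) + 0.45·log₂(1/0.45) = 1.5321 bits.
RT = 295 + 45 × 1.5321 = 363.94 ms.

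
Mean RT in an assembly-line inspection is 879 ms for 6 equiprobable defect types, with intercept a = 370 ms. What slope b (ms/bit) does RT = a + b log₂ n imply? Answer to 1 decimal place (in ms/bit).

log₂(6) = 2.5850 bits.
b = (RT − a)/log₂ n = (879 − 370) / 2.5850 = 196.908 ms/bit.

196.9 ms/bit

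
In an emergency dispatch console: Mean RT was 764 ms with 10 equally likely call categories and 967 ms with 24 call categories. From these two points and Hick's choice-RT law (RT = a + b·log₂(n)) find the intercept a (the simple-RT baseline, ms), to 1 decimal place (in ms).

b = (RT₂ − RT₁)/(log₂ n₂ − log₂ n₁) = (967 − 764)/(4.5850 − 3.3219) = 160.724 ms/bit.
a = RT₁ − b·log₂ n₁ = 764 − 160.724 × 3.3219 = 230.086 ms.

230.1 ms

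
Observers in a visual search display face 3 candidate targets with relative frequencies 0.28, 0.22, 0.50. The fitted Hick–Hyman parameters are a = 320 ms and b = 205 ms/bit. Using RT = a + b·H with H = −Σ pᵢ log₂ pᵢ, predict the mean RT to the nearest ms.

626 ms

Entropy contributions −pᵢ log₂ pᵢ: 0.5142, 0.4806, 0.5000; sum H = 1.4948 bits.
RT = a + bH = 320 + 205·1.4948 = 626.43 ms.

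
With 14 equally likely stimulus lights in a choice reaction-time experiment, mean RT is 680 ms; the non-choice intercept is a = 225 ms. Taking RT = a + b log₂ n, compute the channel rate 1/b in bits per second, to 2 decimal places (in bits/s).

8.37 bits/s

b = (680 − 225)/log₂ 14 = 455/3.8074 = 119.506 ms per bit = 0.11951 s/bit; the reciprocal is 8.368 bits/s.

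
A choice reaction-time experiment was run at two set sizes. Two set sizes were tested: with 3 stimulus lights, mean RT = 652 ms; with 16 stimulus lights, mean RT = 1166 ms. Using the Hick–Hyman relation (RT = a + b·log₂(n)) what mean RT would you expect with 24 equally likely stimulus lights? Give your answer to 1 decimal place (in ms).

Solve the two-equation system in a and b:
  b = (1166 − 652) / (log₂ 16 − log₂ 3) = 514 / (4 − 1.5850) = 212.833 ms/bit
  a = 652 − 212.833 × 1.5850 = 314.667 ms
Then RT(24) = 314.667 + 212.833 × log₂ 24 = 314.667 + 212.833 × 4.5850 ≈ 1290.499 ms.

1290.5 ms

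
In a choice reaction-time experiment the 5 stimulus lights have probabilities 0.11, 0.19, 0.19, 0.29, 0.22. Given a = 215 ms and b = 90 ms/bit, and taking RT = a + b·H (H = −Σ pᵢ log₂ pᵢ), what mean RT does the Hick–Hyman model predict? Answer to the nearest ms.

418 ms

Entropy contributions −pᵢ log₂ pᵢ: 0.3503, 0.4552, 0.4552, 0.5179, 0.4806; sum H = 2.2592 bits.
RT = a + bH = 215 + 90·2.2592 = 418.33 ms.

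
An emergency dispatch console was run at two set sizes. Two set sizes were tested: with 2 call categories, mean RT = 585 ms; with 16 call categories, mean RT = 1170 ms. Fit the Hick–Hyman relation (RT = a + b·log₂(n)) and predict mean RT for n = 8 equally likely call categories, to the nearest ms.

975 ms

Fit slope and intercept:
  b = (1170 − 585) / (log₂ 16 − log₂ 2) = 585 / (4 − 1) = 195 ms/bit
  a = 585 − 195 × 1 = 390 ms
Then RT(8) = 390 + 195 × log₂ 8 = 390 + 195 × 3 ≈ 975.000 ms.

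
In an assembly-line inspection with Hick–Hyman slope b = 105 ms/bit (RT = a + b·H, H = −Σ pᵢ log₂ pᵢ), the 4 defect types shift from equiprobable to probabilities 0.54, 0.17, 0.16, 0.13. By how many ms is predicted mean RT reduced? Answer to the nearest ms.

29 ms

Equiprobable entropy H₀ = log₂ 4 = 2.0000 bits.
Skewed entropy H = −Σ pᵢ log₂ pᵢ = 1.7203 bits.
ΔRT = b·(H₀ − H) = 105 × 0.2797 = 29.37 ms.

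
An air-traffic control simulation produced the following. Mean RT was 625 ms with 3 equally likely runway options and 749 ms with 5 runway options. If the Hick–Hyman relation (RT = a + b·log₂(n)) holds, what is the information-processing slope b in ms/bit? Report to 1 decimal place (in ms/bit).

Slope: b = (749 − 625) / (log₂ 5 − log₂ 3) = 124/0.7370 = 168.258 ms/bit.

168.3 ms/bit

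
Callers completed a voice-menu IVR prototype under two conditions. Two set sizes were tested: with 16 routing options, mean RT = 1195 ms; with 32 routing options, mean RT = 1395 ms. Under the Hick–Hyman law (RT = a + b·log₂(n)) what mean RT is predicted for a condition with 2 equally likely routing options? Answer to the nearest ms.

595 ms

Fit slope and intercept:
  b = (1395 − 1195) / (log₂ 32 − log₂ 16) = 200 / (5 − 4) = 200 ms/bit
  a = 1195 − 200 × 4 = 395 ms
Then RT(2) = 395 + 200 × log₂ 2 = 395 + 200 × 1 ≈ 595.000 ms.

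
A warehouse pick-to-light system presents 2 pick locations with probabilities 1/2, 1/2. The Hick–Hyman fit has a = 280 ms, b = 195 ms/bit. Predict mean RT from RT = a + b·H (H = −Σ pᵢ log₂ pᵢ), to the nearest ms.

475 ms

H = −Σ pᵢ log₂ pᵢ = 0.5·1 + 0.5·1 = 1.000 bits.
RT = 280 + 195 × 1.000 = 475.00 ms.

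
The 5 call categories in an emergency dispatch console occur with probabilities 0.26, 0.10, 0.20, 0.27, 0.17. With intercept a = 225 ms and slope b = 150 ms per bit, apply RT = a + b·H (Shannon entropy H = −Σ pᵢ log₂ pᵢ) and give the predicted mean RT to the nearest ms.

562 ms

Entropy contributions −pᵢ log₂ pᵢ: 0.5053, 0.3322, 0.4644, 0.5100, 0.4346; sum H = 2.2465 bits.
RT = a + bH = 225 + 150·2.2465 = 561.97 ms.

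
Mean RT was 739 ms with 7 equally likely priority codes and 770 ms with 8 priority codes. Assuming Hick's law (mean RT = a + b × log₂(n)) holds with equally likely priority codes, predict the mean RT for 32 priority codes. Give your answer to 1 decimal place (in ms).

RT is linear in log₂ n, so two points fix the line:
  b = (770 − 739) / (log₂ 8 − log₂ 7) = 31 / (3 − 2.8074) = 160.918 ms/bit
  a = 739 − 160.918 × 2.8074 = 287.247 ms
Then RT(32) = 287.247 + 160.918 × log₂ 32 = 287.247 + 160.918 × 5 ≈ 1091.835 ms.

1091.8 ms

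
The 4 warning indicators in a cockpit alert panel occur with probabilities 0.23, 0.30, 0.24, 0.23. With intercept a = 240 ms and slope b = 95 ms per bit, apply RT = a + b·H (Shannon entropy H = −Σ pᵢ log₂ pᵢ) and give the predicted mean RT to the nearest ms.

429 ms

Entropy contributions −pᵢ log₂ pᵢ: 0.4877, 0.5211, 0.4941, 0.4877; sum H = 1.9906 bits.
RT = a + bH = 240 + 95·1.9906 = 429.10 ms.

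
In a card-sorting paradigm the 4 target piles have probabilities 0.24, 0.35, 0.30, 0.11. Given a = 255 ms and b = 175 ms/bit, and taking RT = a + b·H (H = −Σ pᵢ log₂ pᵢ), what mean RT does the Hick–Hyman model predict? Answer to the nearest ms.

Entropy contributions −pᵢ log₂ pᵢ: 0.4941, 0.5301, 0.5211, 0.3503; sum H = 1.8956 bits.
RT = a + bH = 255 + 175·1.8956 = 586.73 ms.

587 ms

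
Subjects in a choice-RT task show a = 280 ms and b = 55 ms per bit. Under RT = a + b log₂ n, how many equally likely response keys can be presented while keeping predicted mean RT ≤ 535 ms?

Set 280 + 55·log₂ n ≤ 535 → log₂ n ≤ (535 − 280)/55 = 4.6364.
So n ≤ 2^4.6364 = 24.871; the largest integer n is 24.

24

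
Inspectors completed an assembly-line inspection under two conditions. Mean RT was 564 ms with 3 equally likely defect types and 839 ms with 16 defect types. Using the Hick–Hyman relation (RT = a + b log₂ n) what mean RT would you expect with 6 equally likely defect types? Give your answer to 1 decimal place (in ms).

677.9 ms

Fit slope and intercept:
  b = (839 − 564) / (log₂ 16 − log₂ 3) = 275 / (4 − 1.5850) = 113.870 ms/bit
  a = 564 − 113.870 × 1.5850 = 383.521 ms
Then RT(6) = 383.521 + 113.870 × log₂ 6 = 383.521 + 113.870 × 2.5850 ≈ 677.870 ms.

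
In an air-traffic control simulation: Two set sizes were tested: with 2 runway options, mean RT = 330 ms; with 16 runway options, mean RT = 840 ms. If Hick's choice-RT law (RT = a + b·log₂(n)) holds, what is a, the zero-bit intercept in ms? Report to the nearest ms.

b = (RT₂ − RT₁)/(log₂ n₂ − log₂ n₁) = (840 − 330)/(4 − 1) = 170 ms/bit.
a = RT₁ − b·log₂ n₁ = 330 − 170 × 1 = 160.000 ms.

160 ms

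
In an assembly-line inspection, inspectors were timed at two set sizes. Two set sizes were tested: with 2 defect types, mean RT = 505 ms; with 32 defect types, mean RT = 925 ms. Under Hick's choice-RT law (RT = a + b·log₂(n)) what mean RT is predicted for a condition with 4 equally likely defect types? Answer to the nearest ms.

Solve the two-equation system in a and b:
  b = (925 − 505) / (log₂ 32 − log₂ 2) = 420 / (5 − 1) = 105 ms/bit
  a = 505 − 105 × 1 = 400 ms
Then RT(4) = 400 + 105 × log₂ 4 = 400 + 105 × 2 ≈ 610.000 ms.

610 ms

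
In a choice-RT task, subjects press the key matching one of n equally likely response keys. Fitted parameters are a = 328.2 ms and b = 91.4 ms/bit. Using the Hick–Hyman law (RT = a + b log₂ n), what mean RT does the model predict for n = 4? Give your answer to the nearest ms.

log₂(4) = 2 bits, so RT = 328.2 + 91.4 × 2 ≈ 511.000 ms.

511 ms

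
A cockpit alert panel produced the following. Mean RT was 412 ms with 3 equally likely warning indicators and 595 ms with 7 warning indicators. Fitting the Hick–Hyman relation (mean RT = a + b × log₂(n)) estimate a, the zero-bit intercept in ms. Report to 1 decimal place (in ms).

The slope on a log₂ axis is (595 − 412) / (2.8074 − 1.5850) = 149.706 ms/bit.
Intercept: a = 412 − 149.706·log₂(3) = 174.721 ms.

174.7 ms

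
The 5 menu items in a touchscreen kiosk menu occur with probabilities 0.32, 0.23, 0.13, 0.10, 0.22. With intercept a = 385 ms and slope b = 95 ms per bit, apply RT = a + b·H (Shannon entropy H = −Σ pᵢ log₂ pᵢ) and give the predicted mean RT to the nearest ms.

Entropy contributions −pᵢ log₂ pᵢ: 0.5260, 0.4877, 0.3826, 0.3322, 0.4806; sum H = 2.2091 bits.
RT = a + bH = 385 + 95·2.2091 = 594.87 ms.

595 ms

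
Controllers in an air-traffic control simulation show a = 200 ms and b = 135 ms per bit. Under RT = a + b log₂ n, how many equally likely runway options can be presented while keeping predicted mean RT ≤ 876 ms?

32

135·log₂ n ≤ 876 − 200 = 676, giving log₂ n ≤ 5.0074 and n ≤ 32.165. The largest whole number is 32.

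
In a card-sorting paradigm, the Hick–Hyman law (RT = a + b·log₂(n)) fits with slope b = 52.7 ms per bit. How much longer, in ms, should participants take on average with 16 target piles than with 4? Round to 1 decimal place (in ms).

105.4 ms

Only the slope matters, since a is common to both: ΔRT = b·log₂(n₂/n₁).
log₂(16) − log₂(4) = log₂(16/4) = log₂(4) = 2.
ΔRT = 52.7 × 2.0000 = 105.400 ms.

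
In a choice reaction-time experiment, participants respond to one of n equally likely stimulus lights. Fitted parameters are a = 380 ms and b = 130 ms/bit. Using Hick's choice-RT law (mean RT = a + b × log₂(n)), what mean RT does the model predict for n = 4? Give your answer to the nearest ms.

640 ms

log₂(4) = 2 bits, so RT = 380 + 130 × 2 ≈ 640.000 ms.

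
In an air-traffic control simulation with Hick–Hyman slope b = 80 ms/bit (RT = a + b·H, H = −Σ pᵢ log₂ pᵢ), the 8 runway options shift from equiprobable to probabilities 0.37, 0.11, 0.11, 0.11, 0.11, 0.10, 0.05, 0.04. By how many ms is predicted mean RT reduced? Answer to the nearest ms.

27 ms

The RT saving is b·ΔH. Equiprobable H₀ = log₂(8) = 3.0000 bits; with the given probabilities H = 2.6659 bits.
b·(H₀ − H) = 80 × (3.0000 − 2.6659) = 26.73 ms.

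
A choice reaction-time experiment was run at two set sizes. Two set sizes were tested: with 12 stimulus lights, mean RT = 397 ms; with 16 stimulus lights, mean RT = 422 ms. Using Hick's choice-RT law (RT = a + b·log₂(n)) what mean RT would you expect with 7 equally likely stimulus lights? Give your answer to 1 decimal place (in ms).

Solve the two-equation system in a and b:
  b = (422 − 397) / (log₂ 16 − log₂ 12) = 25 / (4 − 3.5850) = 60.236 ms/bit
  a = 397 − 60.236 × 3.5850 = 181.058 ms
Then RT(7) = 181.058 + 60.236 × log₂ 7 = 181.058 + 60.236 × 2.8074 ≈ 350.160 ms.

350.2 ms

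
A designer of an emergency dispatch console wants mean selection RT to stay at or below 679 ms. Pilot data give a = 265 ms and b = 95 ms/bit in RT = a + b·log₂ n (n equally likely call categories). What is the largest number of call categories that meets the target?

20

Set 265 + 95·log₂ n ≤ 679 → log₂ n ≤ (679 − 265)/95 = 4.3579.
So n ≤ 2^4.3579 = 20.505; the largest integer n is 20.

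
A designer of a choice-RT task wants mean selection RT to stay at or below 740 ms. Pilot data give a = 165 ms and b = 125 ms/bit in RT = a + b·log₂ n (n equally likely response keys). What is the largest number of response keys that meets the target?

Set 165 + 125·log₂ n ≤ 740 → log₂ n ≤ (740 − 165)/125 = 4.6000.
So n ≤ 2^4.6000 = 24.251; the largest integer n is 24.

24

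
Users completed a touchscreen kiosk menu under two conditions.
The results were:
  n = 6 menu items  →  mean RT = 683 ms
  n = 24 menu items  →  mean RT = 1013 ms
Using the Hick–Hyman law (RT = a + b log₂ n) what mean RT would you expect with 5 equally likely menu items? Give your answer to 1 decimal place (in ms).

RT is linear in log₂ n, so two points fix the line:
  b = (1013 − 683) / (log₂ 24 − log₂ 6) = 330 / (4.5850 − 2.5850) = 165.000 ms/bit
  a = 683 − 165.000 × 2.5850 = 256.481 ms
Then RT(5) = 256.481 + 165.000 × log₂ 5 = 256.481 + 165.000 × 2.3219 ≈ 639.599 ms.

639.6 ms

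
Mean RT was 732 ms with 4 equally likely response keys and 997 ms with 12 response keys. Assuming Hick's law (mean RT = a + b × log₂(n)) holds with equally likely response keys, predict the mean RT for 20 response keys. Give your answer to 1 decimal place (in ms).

RT is linear in log₂ n, so two points fix the line:
  b = (997 − 732) / (log₂ 12 − log₂ 4) = 265 / (3.5850 − 2) = 167.196 ms/bit
  a = 732 − 167.196 × 2 = 397.607 ms
Then RT(20) = 397.607 + 167.196 × log₂ 20 = 397.607 + 167.196 × 4.3219 ≈ 1120.218 ms.

1120.2 ms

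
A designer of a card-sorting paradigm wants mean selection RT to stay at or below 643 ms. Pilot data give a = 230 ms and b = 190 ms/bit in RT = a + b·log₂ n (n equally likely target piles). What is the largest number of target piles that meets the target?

Information budget: (643 − 230)/190 = 2.1737 bits, so n ≤ 2^2.1737 = 4.512 → at most 4.

4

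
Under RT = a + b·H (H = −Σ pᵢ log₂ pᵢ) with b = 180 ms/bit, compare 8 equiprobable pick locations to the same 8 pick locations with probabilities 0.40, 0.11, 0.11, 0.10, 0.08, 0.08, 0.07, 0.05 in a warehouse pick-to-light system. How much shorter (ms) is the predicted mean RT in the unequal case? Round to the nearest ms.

Equiprobable entropy H₀ = log₂ 8 = 3.0000 bits.
Skewed entropy H = −Σ pᵢ log₂ pᵢ = 2.6292 bits.
ΔRT = b·(H₀ − H) = 180 × 0.3708 = 66.74 ms.

67 ms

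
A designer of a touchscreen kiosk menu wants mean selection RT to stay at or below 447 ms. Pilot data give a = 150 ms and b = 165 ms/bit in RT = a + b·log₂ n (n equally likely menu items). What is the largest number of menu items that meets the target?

Information budget: (447 − 150)/165 = 1.8000 bits, so n ≤ 2^1.8000 = 3.482 → at most 3.

3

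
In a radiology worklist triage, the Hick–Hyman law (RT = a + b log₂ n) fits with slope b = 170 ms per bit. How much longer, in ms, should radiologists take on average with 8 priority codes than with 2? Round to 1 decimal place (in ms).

340.0 ms

Only the slope matters, since a is common to both: ΔRT = b·log₂(n₂/n₁).
log₂(8) − log₂(2) = log₂(8/2) = log₂(4) = 2.
ΔRT = 170 × 2.0000 = 340.000 ms.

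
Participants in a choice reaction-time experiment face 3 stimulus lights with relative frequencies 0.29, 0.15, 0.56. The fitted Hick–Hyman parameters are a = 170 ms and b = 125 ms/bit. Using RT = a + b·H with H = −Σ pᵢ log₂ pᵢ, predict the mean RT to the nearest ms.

H = 0.29·log₂(1/0.29) + 0.15·log₂(1/0.15) + 0.56·log₂(1/0.56) = 1.3969 bits.
RT = 170 + 125 × 1.3969 = 344.61 ms.

345 ms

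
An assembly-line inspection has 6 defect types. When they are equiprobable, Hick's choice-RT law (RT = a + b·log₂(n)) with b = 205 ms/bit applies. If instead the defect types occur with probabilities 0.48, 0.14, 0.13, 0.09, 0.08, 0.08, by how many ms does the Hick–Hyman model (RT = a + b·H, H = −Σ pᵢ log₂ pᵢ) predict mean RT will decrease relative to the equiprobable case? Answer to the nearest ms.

82 ms

Equiprobable entropy H₀ = log₂ 6 = 2.5850 bits.
Skewed entropy H = −Σ pᵢ log₂ pᵢ = 2.1837 bits.
ΔRT = b·(H₀ − H) = 205 × 0.4013 = 82.26 ms.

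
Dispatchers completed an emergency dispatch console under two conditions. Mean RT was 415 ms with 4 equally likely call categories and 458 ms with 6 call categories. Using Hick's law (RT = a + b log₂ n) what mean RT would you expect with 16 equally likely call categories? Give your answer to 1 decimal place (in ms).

RT is linear in log₂ n, so two points fix the line:
  b = (458 − 415) / (log₂ 6 − log₂ 4) = 43 / (2.5850 − 2) = 73.509 ms/bit
  a = 415 − 73.509 × 2 = 267.982 ms
Then RT(16) = 267.982 + 73.509 × log₂ 16 = 267.982 + 73.509 × 4 ≈ 562.018 ms.

562.0 ms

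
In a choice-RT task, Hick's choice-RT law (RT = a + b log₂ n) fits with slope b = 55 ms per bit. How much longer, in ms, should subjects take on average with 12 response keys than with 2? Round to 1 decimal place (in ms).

ΔRT = (a + b log₂ n₂) − (a + b log₂ n₁) = b·(log₂ n₂ − log₂ n₁).
log₂(12) − log₂(2) = 3.5850 − 1 = 2.5850.
ΔRT = 55 × 2.5850 = 142.173 ms.

142.2 ms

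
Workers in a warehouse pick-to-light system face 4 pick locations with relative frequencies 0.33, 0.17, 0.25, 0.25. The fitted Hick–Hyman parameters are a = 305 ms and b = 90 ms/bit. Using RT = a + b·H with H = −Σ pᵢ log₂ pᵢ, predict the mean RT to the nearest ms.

482 ms

Entropy contributions −pᵢ log₂ pᵢ: 0.5278, 0.4346, 0.5000, 0.5000; sum H = 1.9624 bits.
RT = a + bH = 305 + 90·1.9624 = 481.62 ms.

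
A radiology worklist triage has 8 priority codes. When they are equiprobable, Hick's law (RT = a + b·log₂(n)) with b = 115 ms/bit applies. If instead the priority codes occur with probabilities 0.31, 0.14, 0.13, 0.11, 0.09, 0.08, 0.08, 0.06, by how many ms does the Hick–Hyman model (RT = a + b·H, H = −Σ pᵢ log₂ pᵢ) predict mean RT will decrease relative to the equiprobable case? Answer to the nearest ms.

The RT saving is b·ΔH. Equiprobable H₀ = log₂(8) = 3.0000 bits; with the given probabilities H = 2.7930 bits.
b·(H₀ − H) = 115 × (3.0000 − 2.7930) = 23.80 ms.

24 ms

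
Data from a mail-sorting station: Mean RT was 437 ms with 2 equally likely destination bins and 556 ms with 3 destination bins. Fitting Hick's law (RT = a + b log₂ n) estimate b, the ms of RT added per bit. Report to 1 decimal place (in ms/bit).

Slope: b = (556 − 437) / (log₂ 3 − log₂ 2) = 119/0.5850 = 203.432 ms/bit.

203.4 ms/bit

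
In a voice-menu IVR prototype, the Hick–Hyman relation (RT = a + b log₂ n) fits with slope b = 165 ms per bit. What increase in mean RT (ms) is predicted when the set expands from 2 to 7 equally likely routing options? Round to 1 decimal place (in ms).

Only the slope matters, since a is common to both: ΔRT = b·log₂(n₂/n₁).
log₂(7) − log₂(2) = 2.8074 − 1 = 1.8074.
ΔRT = 165 × 1.8074 = 298.214 ms.

298.2 ms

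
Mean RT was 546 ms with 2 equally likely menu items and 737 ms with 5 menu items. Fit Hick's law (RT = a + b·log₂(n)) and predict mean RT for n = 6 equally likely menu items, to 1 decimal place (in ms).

With log₂ n on the abscissa the relation is linear; from the two conditions:
  b = (737 − 546) / (log₂ 5 − log₂ 2) = 191 / (2.3219 − 1) = 144.486 ms/bit
  a = 546 − 144.486 × 1 = 401.514 ms
Then RT(6) = 401.514 + 144.486 × log₂ 6 = 401.514 + 144.486 × 2.5850 ≈ 775.005 ms.

775.0 ms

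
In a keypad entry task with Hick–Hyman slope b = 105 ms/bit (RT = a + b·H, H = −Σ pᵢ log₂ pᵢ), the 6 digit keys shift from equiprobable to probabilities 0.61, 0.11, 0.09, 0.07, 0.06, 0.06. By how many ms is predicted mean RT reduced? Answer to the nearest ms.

77 ms

Equiprobable entropy H₀ = log₂ 6 = 2.5850 bits.
Skewed entropy H = −Σ pᵢ log₂ pᵢ = 1.8536 bits.
ΔRT = b·(H₀ − H) = 105 × 0.7314 = 76.80 ms.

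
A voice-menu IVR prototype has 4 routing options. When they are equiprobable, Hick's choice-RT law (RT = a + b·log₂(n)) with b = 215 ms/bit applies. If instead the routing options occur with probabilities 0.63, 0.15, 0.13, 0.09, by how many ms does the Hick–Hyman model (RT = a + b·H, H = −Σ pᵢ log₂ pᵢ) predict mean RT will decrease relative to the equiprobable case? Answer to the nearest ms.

The RT saving is b·ΔH. Equiprobable H₀ = log₂(4) = 2.0000 bits; with the given probabilities H = 1.5258 bits.
b·(H₀ − H) = 215 × (2.0000 − 1.5258) = 101.96 ms.

102 ms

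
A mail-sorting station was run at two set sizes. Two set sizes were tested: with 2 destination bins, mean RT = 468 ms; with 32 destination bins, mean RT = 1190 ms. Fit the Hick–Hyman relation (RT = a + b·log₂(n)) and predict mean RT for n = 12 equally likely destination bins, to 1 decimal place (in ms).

934.6 ms

With log₂ n on the abscissa the relation is linear; from the two conditions:
  b = (1190 − 468) / (log₂ 32 − log₂ 2) = 722 / (5 − 1) = 180.500 ms/bit
  a = 468 − 180.500 × 1 = 287.500 ms
Then RT(12) = 287.500 + 180.500 × log₂ 12 = 287.500 + 180.500 × 3.5850 ≈ 934.586 ms.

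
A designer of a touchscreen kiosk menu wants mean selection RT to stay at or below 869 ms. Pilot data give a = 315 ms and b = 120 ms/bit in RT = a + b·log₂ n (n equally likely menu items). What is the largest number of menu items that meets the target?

24

Information budget: (869 − 315)/120 = 4.6167 bits, so n ≤ 2^4.6167 = 24.533 → at most 24.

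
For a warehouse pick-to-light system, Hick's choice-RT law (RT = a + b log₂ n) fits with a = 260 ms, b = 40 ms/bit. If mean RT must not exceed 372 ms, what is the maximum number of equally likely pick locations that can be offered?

6

Information budget: (372 − 260)/40 = 2.8000 bits, so n ≤ 2^2.8000 = 6.964 → at most 6.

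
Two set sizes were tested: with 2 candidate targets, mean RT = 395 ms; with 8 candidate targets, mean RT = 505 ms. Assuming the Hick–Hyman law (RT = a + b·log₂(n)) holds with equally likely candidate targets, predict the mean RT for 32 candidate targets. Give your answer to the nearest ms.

615 ms

Solve the two-equation system in a and b:
  b = (505 − 395) / (log₂ 8 − log₂ 2) = 110 / (3 − 1) = 55 ms/bit
  a = 395 − 55 × 1 = 340 ms
Then RT(32) = 340 + 55 × log₂ 32 = 340 + 55 × 5 ≈ 615.000 ms.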